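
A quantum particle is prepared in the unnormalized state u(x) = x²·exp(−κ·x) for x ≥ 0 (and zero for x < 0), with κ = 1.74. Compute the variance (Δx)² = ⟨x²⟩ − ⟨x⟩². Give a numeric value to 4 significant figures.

0.4129

Compute ⟨x⟩ and ⟨x²⟩ separately, then (Δx)² = ⟨x²⟩ − ⟨x⟩².
Every integrand reduces to terms xʲ·e^(−2κx) on [0, ∞); use ∫₀^∞ xʲ·e^(−2κx) dx = j!/(2κ)^(j+1).
Normalization: ∫|u|² dx = 0.047024.
⟨x⟩ = 1.4368 and ⟨x²⟩ = 2.4772.
(Δx)² = 2.4772 − (1.4368)² = 0.41287.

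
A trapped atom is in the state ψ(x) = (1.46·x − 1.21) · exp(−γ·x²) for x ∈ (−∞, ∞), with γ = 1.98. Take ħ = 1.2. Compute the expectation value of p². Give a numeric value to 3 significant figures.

p² ψ = −ħ² d²ψ/dx²; ⟨p²⟩ = −ħ² ∫ ψ*·ψ'' dx / ∫|ψ|² dx.
Expand each integrand as polynomial × e^(−2γx²) and use ∫x^(2j)·e^(−2γx²) dx = (2j−1)!!/(4γ)^j · √(π/(2γ)), odd powers → 0; here √(π/(2γ)) = 0.89069. Differentiate with the product rule, d/dx e^(−γx²) = −2γx·e^(−γx²).
State is unnormalized: ∫|ψ|² dx = 1.5438, and ∫ψ*·(−ħ² ψ'') dx = 5.7686, so ⟨p²⟩ = 5.7686 / 1.5438.
⟨p²⟩ = 3.7367.

3.74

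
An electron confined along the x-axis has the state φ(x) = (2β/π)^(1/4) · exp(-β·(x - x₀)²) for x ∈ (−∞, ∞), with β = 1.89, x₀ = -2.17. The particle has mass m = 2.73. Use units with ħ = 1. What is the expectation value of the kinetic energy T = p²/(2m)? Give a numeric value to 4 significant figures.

T = −(ħ²/2m) d²/dx², so ⟨T⟩ = −(ħ²/2m) ∫ φ*·φ'' dx; with m = 2.73.
Gaussian moments (u = x − x₀): ∫u^(2j)·e^(−2βu²) du = (2j−1)!!/(4β)^j · √(π/(2β)), odd powers integrate to 0; here √(π/(2β)) = 0.91165. Derivatives: d/dx e^(−βu²) = −2βu·e^(−βu²), d²/dx² e^(−βu²) = (4β²u² − 2β)·e^(−βu²).
⟨T⟩ = 0.34615.

0.3462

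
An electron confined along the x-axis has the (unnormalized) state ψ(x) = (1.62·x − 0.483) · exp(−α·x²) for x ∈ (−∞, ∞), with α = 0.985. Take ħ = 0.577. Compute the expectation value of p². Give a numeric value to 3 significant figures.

0.814

p² ψ = −ħ² d²ψ/dx²; ⟨p²⟩ = −ħ² ∫ ψ*·ψ'' dx / ∫|ψ|² dx.
Expand each integrand as polynomial × e^(−2αx²) and use ∫x^(2j)·e^(−2αx²) dx = (2j−1)!!/(4α)^j · √(π/(2α)), odd powers → 0; here √(π/(2α)) = 1.2628. Differentiate with the product rule, d/dx e^(−αx²) = −2αx·e^(−αx²).
State is unnormalized: ∫|ψ|² dx = 1.1358, and ∫ψ*·(−ħ² ψ'') dx = 0.92414, so ⟨p²⟩ = 0.92414 / 1.1358.
⟨p²⟩ = 0.81368.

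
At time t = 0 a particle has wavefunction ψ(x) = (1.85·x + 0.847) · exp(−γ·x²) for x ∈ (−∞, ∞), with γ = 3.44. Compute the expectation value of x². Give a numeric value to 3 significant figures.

⟨x²⟩ = ∫ x²·|ψ|² dx / ∫|ψ|² dx (integrals over the domain).
Expand each integrand as polynomial × e^(−2γx²) and use ∫x^(2j)·e^(−2γx²) dx = (2j−1)!!/(4γ)^j · √(π/(2γ)), odd powers → 0; here √(π/(2γ)) = 0.67574.
State is unnormalized: ∫|ψ|² dx = 0.65286, and ∫ψ*·x²·ψ dx = 0.071876, so ⟨x²⟩ = 0.071876 / 0.65286.
⟨x²⟩ = 0.11009.

0.110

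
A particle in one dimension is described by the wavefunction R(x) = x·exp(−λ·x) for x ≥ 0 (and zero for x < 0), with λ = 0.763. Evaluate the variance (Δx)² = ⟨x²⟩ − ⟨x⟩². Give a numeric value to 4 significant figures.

Compute ⟨x⟩ and ⟨x²⟩ separately, then (Δx)² = ⟨x²⟩ − ⟨x⟩².
Every integrand reduces to terms xʲ·e^(−2λx) on [0, ∞); use ∫₀^∞ xʲ·e^(−2λx) dx = j!/(2λ)^(j+1).
Normalization: ∫|R|² dx = 0.56282.
⟨x⟩ = 1.9659 and ⟨x²⟩ = 5.1531.
(Δx)² = 5.1531 − (1.9659)² = 1.2883.

1.288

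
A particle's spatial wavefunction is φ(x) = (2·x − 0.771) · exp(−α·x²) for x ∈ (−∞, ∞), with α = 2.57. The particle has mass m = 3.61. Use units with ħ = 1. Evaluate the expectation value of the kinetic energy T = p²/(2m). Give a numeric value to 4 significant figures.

0.6376

T = −(ħ²/2m) d²/dx², so ⟨T⟩ = −(ħ²/2m) ∫ φ*·φ'' dx / ∫|φ|² dx; with m = 3.61.
Expand each integrand as polynomial × e^(−2αx²) and use ∫x^(2j)·e^(−2αx²) dx = (2j−1)!!/(4α)^j · √(π/(2α)), odd powers → 0; here √(π/(2α)) = 0.78180. Differentiate with the product rule, d/dx e^(−αx²) = −2αx·e^(−αx²).
State is unnormalized: ∫|φ|² dx = 0.76893, and ∫φ*·(−ħ²/2m · φ'') dx = 0.49027, so ⟨T⟩ = 0.49027 / 0.76893.
⟨T⟩ = 0.63760.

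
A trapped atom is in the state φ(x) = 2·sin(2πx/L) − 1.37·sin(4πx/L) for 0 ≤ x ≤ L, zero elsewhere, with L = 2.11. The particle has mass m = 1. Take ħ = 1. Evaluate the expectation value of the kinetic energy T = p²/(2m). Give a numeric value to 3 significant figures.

T = −(ħ²/2m) d²/dx², so ⟨T⟩ = −(ħ²/2m) ∫ φ*·φ'' dx / ∫|φ|² dx; with m = 1.
d²/dx² sin(jπx/L) = −(jπ/L)²·sin(jπx/L); on 0 ≤ x ≤ L, ∫sin²(jπx/L) dx = L/2 and ∫sin(jπx/L)·sin(lπx/L) dx = 0 for j ≠ l, so only diagonal terms survive in ∫|φ|² and ∫φ·φ″; ∫φ·φ′ dx = [φ²/2] between the walls = 0.
State is unnormalized: ∫|φ|² dx = 6.2001, and ∫φ*·(−ħ²/2m · φ'') dx = 53.827, so ⟨T⟩ = 53.827 / 6.2001.
⟨T⟩ = 8.6816.

8.68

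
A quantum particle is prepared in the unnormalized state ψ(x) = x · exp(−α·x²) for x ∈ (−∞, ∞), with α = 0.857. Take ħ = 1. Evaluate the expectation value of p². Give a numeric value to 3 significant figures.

p² ψ = −ħ² d²ψ/dx²; ⟨p²⟩ = −ħ² ∫ ψ*·ψ'' dx / ∫|ψ|² dx.
Expand each integrand as polynomial × e^(−2αx²) and use ∫x^(2j)·e^(−2αx²) dx = (2j−1)!!/(4α)^j · √(π/(2α)), odd powers → 0; here √(π/(2α)) = 1.3538. Differentiate with the product rule, d/dx e^(−αx²) = −2αx·e^(−αx²).
State is unnormalized: ∫|ψ|² dx = 0.39494, and ∫ψ*·(−ħ² ψ'') dx = 1.0154, so ⟨p²⟩ = 1.0154 / 0.39494.
⟨p²⟩ = 2.5710.

2.57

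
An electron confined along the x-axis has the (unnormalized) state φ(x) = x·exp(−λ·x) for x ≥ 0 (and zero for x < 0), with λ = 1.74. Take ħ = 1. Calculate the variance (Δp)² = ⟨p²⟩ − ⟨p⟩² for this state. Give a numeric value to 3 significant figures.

3.03

Compute ⟨p⟩ and ⟨p²⟩ separately; (Δp)² = ⟨p²⟩ − ⟨p⟩².
Differentiate x·exp(−λ·x) with the product rule; every integrand then reduces to terms xʲ·e^(−2λx) on [0, ∞), with ∫₀^∞ xʲ·e^(−2λx) dx = j!/(2λ)^(j+1).
Normalization: ∫|φ|² dx = 0.047456.
⟨p⟩ = 0.0000 and ⟨p²⟩ = 3.0276.
(Δp)² = 3.0276 − (0.0000)² = 3.0276.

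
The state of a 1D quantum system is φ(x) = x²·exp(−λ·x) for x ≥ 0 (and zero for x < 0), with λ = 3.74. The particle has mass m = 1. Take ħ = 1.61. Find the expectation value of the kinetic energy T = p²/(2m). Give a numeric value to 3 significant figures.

6.04

T = −(ħ²/2m) d²/dx², so ⟨T⟩ = −(ħ²/2m) ∫ φ*·φ'' dx / ∫|φ|² dx; with m = 1.
Differentiate x²·exp(−λ·x) with the product rule; every integrand then reduces to terms xʲ·e^(−2λx) on [0, ∞), with ∫₀^∞ xʲ·e^(−2λx) dx = j!/(2λ)^(j+1).
State is unnormalized: ∫|φ|² dx = 0.0010250, and ∫φ*·(−ħ²/2m · φ'') dx = 0.0061937, so ⟨T⟩ = 0.0061937 / 0.0010250.
⟨T⟩ = 6.0429.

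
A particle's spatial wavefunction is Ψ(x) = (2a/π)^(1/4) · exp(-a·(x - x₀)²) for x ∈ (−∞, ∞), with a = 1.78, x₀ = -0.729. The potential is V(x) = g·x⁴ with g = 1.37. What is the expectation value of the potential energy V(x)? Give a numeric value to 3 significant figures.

1.08

⟨V⟩ = ∫ V(x)·|Ψ|² dx.
Gaussian moments (u = x − x₀): ∫u^(2j)·e^(−2au²) du = (2j−1)!!/(4a)^j · √(π/(2a)), odd powers integrate to 0; here √(π/(2a)) = 0.93940.
⟨V⟩ = 1.0815.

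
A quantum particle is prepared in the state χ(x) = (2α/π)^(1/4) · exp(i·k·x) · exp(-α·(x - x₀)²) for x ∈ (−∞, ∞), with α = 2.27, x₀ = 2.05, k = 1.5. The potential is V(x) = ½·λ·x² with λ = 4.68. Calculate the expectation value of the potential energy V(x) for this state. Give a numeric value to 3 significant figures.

10.1

⟨V⟩ = ∫ V(x)·|χ|² dx.
Gaussian moments (u = x − x₀): ∫u^(2j)·e^(−2αu²) du = (2j−1)!!/(4α)^j · √(π/(2α)), odd powers integrate to 0; here √(π/(2α)) = 0.83185.
⟨V⟩ = 10.092.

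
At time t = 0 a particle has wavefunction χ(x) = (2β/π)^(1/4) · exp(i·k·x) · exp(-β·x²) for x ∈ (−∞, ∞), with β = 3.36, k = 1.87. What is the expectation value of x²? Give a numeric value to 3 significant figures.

⟨x²⟩ = ∫ x²·|χ|² dx (integrals over the domain).
Gaussian moments: ∫x^(2j)·e^(−2βx²) dx = (2j−1)!!/(4β)^j · √(π/(2β)), odd powers integrate to 0; here √(π/(2β)) = 0.68374.
⟨x²⟩ = 0.074405.

0.0744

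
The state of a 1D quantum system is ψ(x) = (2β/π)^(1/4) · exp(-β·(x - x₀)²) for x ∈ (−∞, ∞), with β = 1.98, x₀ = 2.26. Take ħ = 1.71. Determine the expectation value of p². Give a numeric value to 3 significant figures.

5.79

p² ψ = −ħ² d²ψ/dx²; ⟨p²⟩ = −ħ² ∫ ψ*·ψ'' dx.
Gaussian moments (u = x − x₀): ∫u^(2j)·e^(−2βu²) du = (2j−1)!!/(4β)^j · √(π/(2β)), odd powers integrate to 0; here √(π/(2β)) = 0.89069. Derivatives: d/dx e^(−βu²) = −2βu·e^(−βu²), d²/dx² e^(−βu²) = (4β²u² − 2β)·e^(−βu²).
⟨p²⟩ = 5.7897.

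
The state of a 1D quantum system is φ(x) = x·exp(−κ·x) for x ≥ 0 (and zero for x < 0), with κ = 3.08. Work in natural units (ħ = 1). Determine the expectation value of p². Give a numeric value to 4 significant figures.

9.486

p² φ = −ħ² d²φ/dx²; ⟨p²⟩ = −ħ² ∫ φ*·φ'' dx / ∫|φ|² dx.
Differentiate x·exp(−κ·x) with the product rule; every integrand then reduces to terms xʲ·e^(−2κx) on [0, ∞), with ∫₀^∞ xʲ·e^(−2κx) dx = j!/(2κ)^(j+1).
State is unnormalized: ∫|φ|² dx = 0.0085563, and ∫φ*·(−ħ² φ'') dx = 0.081169, so ⟨p²⟩ = 0.081169 / 0.0085563.
⟨p²⟩ = 9.4864.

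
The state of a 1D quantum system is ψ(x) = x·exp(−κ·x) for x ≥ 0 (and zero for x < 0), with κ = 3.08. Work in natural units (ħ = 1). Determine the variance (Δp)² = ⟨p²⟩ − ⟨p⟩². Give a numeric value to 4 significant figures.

9.486

Compute ⟨p⟩ and ⟨p²⟩ separately; (Δp)² = ⟨p²⟩ − ⟨p⟩².
Differentiate x·exp(−κ·x) with the product rule; every integrand then reduces to terms xʲ·e^(−2κx) on [0, ∞), with ∫₀^∞ xʲ·e^(−2κx) dx = j!/(2κ)^(j+1).
Normalization: ∫|ψ|² dx = 0.0085563.
⟨p⟩ = 0.0000 and ⟨p²⟩ = 9.4864.
(Δp)² = 9.4864 − (0.0000)² = 9.4864.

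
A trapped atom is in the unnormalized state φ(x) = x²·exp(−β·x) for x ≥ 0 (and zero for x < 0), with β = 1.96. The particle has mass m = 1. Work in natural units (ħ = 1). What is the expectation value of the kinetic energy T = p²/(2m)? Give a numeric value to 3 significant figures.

T = −(ħ²/2m) d²/dx², so ⟨T⟩ = −(ħ²/2m) ∫ φ*·φ'' dx / ∫|φ|² dx; with m = 1.
Differentiate x²·exp(−β·x) with the product rule; every integrand then reduces to terms xʲ·e^(−2βx) on [0, ∞), with ∫₀^∞ xʲ·e^(−2βx) dx = j!/(2β)^(j+1).
State is unnormalized: ∫|φ|² dx = 0.025929, and ∫φ*·(−ħ²/2m · φ'') dx = 0.016601, so ⟨T⟩ = 0.016601 / 0.025929.
⟨T⟩ = 0.64027.

0.640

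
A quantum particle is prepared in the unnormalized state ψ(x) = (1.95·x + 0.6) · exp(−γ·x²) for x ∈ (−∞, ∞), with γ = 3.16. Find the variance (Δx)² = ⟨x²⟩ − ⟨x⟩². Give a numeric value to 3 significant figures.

Compute ⟨x⟩ and ⟨x²⟩ separately, then (Δx)² = ⟨x²⟩ − ⟨x⟩².
Expand each integrand as polynomial × e^(−2γx²) and use ∫x^(2j)·e^(−2γx²) dx = (2j−1)!!/(4γ)^j · √(π/(2γ)), odd powers → 0; here √(π/(2γ)) = 0.70504.
Normalization: ∫|ψ|² dx = 0.46591.
⟨x⟩ = 0.28014 and ⟨x²⟩ = 0.15114.
(Δx)² = 0.15114 − (0.28014)² = 0.072664.

0.0727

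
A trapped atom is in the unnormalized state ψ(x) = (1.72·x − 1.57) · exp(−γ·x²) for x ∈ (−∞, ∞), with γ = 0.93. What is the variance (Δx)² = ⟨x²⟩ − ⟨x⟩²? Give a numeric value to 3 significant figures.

0.202

Compute ⟨x⟩ and ⟨x²⟩ separately, then (Δx)² = ⟨x²⟩ − ⟨x⟩².
Expand each integrand as polynomial × e^(−2γx²) and use ∫x^(2j)·e^(−2γx²) dx = (2j−1)!!/(4γ)^j · √(π/(2γ)), odd powers → 0; here √(π/(2γ)) = 1.2996.
Normalization: ∫|ψ|² dx = 4.2370.
⟨x⟩ = -0.44532 and ⟨x²⟩ = 0.39996.
(Δx)² = 0.39996 − (-0.44532)² = 0.20165.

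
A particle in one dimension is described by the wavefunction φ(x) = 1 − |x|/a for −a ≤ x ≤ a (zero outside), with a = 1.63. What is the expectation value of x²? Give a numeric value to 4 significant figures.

0.2657

⟨x²⟩ = ∫ x²·|φ|² dx / ∫|φ|² dx (integrals over the domain).
φ is even, so ∫ over [−a, a] = 2∫₀ᵃ with φ = 1 − x/a there: ∫₀ᵃ (1 − x/a)² dx = a/3, ∫₀ᵃ x²(1 − x/a)² dx = a³/30, ∫₀ᵃ x⁴(1 − x/a)² dx = a⁵/105.
State is unnormalized: ∫|φ|² dx = 1.0867, and ∫φ*·x²·φ dx = 0.28872, so ⟨x²⟩ = 0.28872 / 1.0867.
⟨x²⟩ = 0.26569.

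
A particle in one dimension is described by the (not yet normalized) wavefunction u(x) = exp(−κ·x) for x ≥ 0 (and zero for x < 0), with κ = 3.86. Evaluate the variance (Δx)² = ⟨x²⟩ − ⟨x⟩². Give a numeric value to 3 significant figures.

Compute ⟨x⟩ and ⟨x²⟩ separately, then (Δx)² = ⟨x²⟩ − ⟨x⟩².
Every integrand reduces to terms xʲ·e^(−2κx) on [0, ∞); use ∫₀^∞ xʲ·e^(−2κx) dx = j!/(2κ)^(j+1).
Normalization: ∫|u|² dx = 0.12953.
⟨x⟩ = 0.12953 and ⟨x²⟩ = 0.033558.
(Δx)² = 0.033558 − (0.12953)² = 0.016779.

0.0168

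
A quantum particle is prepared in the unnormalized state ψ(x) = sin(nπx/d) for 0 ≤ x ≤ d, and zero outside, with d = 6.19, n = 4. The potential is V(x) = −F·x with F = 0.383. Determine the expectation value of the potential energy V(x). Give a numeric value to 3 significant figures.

-1.19

⟨V⟩ = ∫ V(x)·|ψ|² dx / ∫|ψ|² dx.
With sin²θ = (1 − cos2θ)/2 on 0 ≤ x ≤ d: ∫sin²(nπx/d) dx = d/2, ∫x·sin²(nπx/d) dx = d²/4, ∫x²·sin²(nπx/d) dx = d³·(1/6 − 1/(4n²π²)); higher powers xᵏ the same way, integrating xᵏ·cos(2nπx/d) by parts.
State is unnormalized: ∫|ψ|² dx = 3.0950, and ∫ψ*·V(x)·ψ dx = -3.6688, so ⟨V⟩ = -3.6688 / 3.0950.
⟨V⟩ = -1.1854.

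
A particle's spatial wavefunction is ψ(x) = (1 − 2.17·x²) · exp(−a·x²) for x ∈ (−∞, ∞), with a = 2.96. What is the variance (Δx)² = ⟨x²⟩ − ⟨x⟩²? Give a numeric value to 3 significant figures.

Compute ⟨x⟩ and ⟨x²⟩ separately, then (Δx)² = ⟨x²⟩ − ⟨x⟩².
Expand each integrand as polynomial × e^(−2ax²) and use ∫x^(2j)·e^(−2ax²) dx = (2j−1)!!/(4a)^j · √(π/(2a)), odd powers → 0; here √(π/(2a)) = 0.72847.
Normalization: ∫|ψ|² dx = 0.53486.
⟨x⟩ = 0.0000 and ⟨x²⟩ = 0.046496.
(Δx)² = 0.046496 − (0.0000)² = 0.046496.

0.0465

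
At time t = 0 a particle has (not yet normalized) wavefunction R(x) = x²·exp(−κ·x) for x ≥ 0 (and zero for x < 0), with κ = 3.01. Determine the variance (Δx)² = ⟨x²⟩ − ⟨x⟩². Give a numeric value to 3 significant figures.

0.138

Compute ⟨x⟩ and ⟨x²⟩ separately, then (Δx)² = ⟨x²⟩ − ⟨x⟩².
Every integrand reduces to terms xʲ·e^(−2κx) on [0, ∞); use ∫₀^∞ xʲ·e^(−2κx) dx = j!/(2κ)^(j+1).
Normalization: ∫|R|² dx = 0.0030355.
⟨x⟩ = 0.83056 and ⟨x²⟩ = 0.82781.
(Δx)² = 0.82781 − (0.83056)² = 0.13797.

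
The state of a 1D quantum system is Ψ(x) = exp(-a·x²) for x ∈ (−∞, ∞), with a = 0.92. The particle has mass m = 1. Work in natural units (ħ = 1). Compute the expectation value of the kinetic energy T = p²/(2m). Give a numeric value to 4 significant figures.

0.4600

T = −(ħ²/2m) d²/dx², so ⟨T⟩ = −(ħ²/2m) ∫ Ψ*·Ψ'' dx / ∫|Ψ|² dx; with m = 1.
Gaussian moments: ∫x^(2j)·e^(−2ax²) dx = (2j−1)!!/(4a)^j · √(π/(2a)), odd powers integrate to 0; here √(π/(2a)) = 1.3067. Derivatives: d/dx e^(−ax²) = −2ax·e^(−ax²), d²/dx² e^(−ax²) = (4a²x² − 2a)·e^(−ax²).
State is unnormalized: ∫|Ψ|² dx = 1.3067, and ∫Ψ*·(−ħ²/2m · Ψ'') dx = 0.60107, so ⟨T⟩ = 0.60107 / 1.3067.
⟨T⟩ = 0.46000.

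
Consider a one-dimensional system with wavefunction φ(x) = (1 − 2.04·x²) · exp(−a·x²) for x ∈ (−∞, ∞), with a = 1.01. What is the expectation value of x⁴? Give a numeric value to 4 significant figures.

1.187

⟨x⁴⟩ = ∫ x⁴·|φ|² dx / ∫|φ|² dx (integrals over the domain).
Expand each integrand as polynomial × e^(−2ax²) and use ∫x^(2j)·e^(−2ax²) dx = (2j−1)!!/(4a)^j · √(π/(2a)), odd powers → 0; here √(π/(2a)) = 1.2471.
State is unnormalized: ∫|φ|² dx = 0.94159, and ∫φ*·x⁴·φ dx = 1.1174, so ⟨x⁴⟩ = 1.1174 / 0.94159.
⟨x⁴⟩ = 1.1867.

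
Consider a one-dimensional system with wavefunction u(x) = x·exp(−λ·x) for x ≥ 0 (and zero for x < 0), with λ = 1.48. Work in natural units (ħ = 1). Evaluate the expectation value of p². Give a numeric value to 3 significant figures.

2.19

p² u = −ħ² d²u/dx²; ⟨p²⟩ = −ħ² ∫ u*·u'' dx / ∫|u|² dx.
Differentiate x·exp(−λ·x) with the product rule; every integrand then reduces to terms xʲ·e^(−2λx) on [0, ∞), with ∫₀^∞ xʲ·e^(−2λx) dx = j!/(2λ)^(j+1).
State is unnormalized: ∫|u|² dx = 0.077118, and ∫u*·(−ħ² u'') dx = 0.16892, so ⟨p²⟩ = 0.16892 / 0.077118.
⟨p²⟩ = 2.1904.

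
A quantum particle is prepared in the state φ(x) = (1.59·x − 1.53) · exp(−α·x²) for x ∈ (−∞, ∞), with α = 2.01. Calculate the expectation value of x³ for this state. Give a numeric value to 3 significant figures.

⟨x³⟩ = ∫ x³·|φ|² dx / ∫|φ|² dx (integrals over the domain).
Expand each integrand as polynomial × e^(−2αx²) and use ∫x^(2j)·e^(−2αx²) dx = (2j−1)!!/(4α)^j · √(π/(2α)), odd powers → 0; here √(π/(2α)) = 0.88402.
State is unnormalized: ∫|φ|² dx = 2.3474, and ∫φ*·x³·φ dx = -0.19961, so ⟨x³⟩ = -0.19961 / 2.3474.
⟨x³⟩ = -0.085037.

-0.0850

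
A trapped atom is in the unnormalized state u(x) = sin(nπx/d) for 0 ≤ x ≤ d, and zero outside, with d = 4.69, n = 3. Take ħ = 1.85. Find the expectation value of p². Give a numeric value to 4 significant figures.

13.82

p² u = −ħ² d²u/dx²; ⟨p²⟩ = −ħ² ∫ u*·u'' dx / ∫|u|² dx.
d/dx sin(nπx/d) = (nπ/d)·cos(nπx/d) and d²/dx² sin(nπx/d) = −(nπ/d)²·sin(nπx/d); on 0 ≤ x ≤ d, ∫sin²(nπx/d) dx = d/2 and ∫sin(nπx/d)·cos(nπx/d) dx = 0.
State is unnormalized: ∫|u|² dx = 2.3450, and ∫u*·(−ħ² u'') dx = 32.410, so ⟨p²⟩ = 32.410 / 2.3450.
⟨p²⟩ = 13.821.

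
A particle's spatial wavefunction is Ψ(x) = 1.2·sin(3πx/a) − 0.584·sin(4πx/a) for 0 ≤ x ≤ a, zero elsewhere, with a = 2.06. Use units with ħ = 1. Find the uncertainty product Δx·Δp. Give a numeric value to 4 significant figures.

2.343

Δx = √(⟨x²⟩−⟨x⟩²), Δp = √(⟨p²⟩−⟨p⟩²).
On 0 ≤ x ≤ a (j ≠ l): ∫sin²(jπx/a) dx = a/2, ∫sin(jπx/a)·sin(lπx/a) dx = 0; diagonal moments ∫x·sin²(jπx/a) dx = a²/4, ∫x²·sin²(jπx/a) dx = a³·(1/6 − 1/(4j²π²)); cross terms ∫x·sin(jπx/a)·sin(lπx/a) dx = 0 for j + l even and −4jla²/(π²(j² − l²)²) for j + l odd, ∫x²·sin(jπx/a)·sin(lπx/a) dx = (−1)^(j+l)·4jla³/(π²(j² − l²)²); higher powers the same way via product-to-sum and parts. d²/dx² sin(jπx/a) = −(jπ/a)²·sin(jπx/a); on 0 ≤ x ≤ a, ∫sin²(jπx/a) dx = a/2 and ∫sin(jπx/a)·sin(lπx/a) dx = 0 for j ≠ l, so only diagonal terms survive in ∫|Ψ|² and ∫Ψ·Ψ″; ∫Ψ·Ψ′ dx = [Ψ²/2] between the walls = 0.
Normalization: ∫|Ψ|² dx = 1.8345.
⟨x⟩ = 1.3518, ⟨x²⟩ = 2.0556 ⇒ Δx = 0.47769.
⟨p⟩ = 0.0000, ⟨p²⟩ = 24.049 ⇒ Δp = 4.9040.
Δx·Δp = 2.3426.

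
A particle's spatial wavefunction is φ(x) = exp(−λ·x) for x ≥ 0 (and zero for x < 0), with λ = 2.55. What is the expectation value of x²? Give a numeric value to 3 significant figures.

0.0769

⟨x²⟩ = ∫ x²·|φ|² dx / ∫|φ|² dx (integrals over the domain).
Every integrand reduces to terms xʲ·e^(−2λx) on [0, ∞); use ∫₀^∞ xʲ·e^(−2λx) dx = j!/(2λ)^(j+1).
State is unnormalized: ∫|φ|² dx = 0.19608, and ∫φ*·x²·φ dx = 0.015077, so ⟨x²⟩ = 0.015077 / 0.19608.
⟨x²⟩ = 0.076894.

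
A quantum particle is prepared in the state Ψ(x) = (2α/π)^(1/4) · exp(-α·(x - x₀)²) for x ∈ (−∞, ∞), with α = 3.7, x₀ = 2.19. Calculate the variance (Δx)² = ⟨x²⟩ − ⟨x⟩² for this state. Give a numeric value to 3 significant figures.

0.0676

Compute ⟨x⟩ and ⟨x²⟩ separately, then (Δx)² = ⟨x²⟩ − ⟨x⟩².
Gaussian moments (u = x − x₀): ∫u^(2j)·e^(−2αu²) du = (2j−1)!!/(4α)^j · √(π/(2α)), odd powers integrate to 0; here √(π/(2α)) = 0.65157.
⟨x⟩ = 2.1900 and ⟨x²⟩ = 4.8637.
(Δx)² = 4.8637 − (2.1900)² = 0.067568.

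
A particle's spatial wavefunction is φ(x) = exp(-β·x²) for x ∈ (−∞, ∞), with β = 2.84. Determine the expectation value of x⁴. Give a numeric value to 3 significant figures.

0.0232

⟨x⁴⟩ = ∫ x⁴·|φ|² dx / ∫|φ|² dx (integrals over the domain).
Gaussian moments: ∫x^(2j)·e^(−2βx²) dx = (2j−1)!!/(4β)^j · √(π/(2β)), odd powers integrate to 0; here √(π/(2β)) = 0.74371.
State is unnormalized: ∫|φ|² dx = 0.74371, and ∫φ*·x⁴·φ dx = 0.017289, so ⟨x⁴⟩ = 0.017289 / 0.74371.
⟨x⁴⟩ = 0.023247.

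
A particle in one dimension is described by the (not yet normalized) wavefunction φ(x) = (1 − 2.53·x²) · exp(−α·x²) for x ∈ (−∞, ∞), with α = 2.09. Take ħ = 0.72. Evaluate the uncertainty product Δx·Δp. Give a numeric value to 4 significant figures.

0.6020

Δx = √(⟨x²⟩−⟨x⟩²), Δp = √(⟨p²⟩−⟨p⟩²).
Expand each integrand as polynomial × e^(−2αx²) and use ∫x^(2j)·e^(−2αx²) dx = (2j−1)!!/(4α)^j · √(π/(2α)), odd powers → 0; here √(π/(2α)) = 0.86694. Differentiate with the product rule, d/dx e^(−αx²) = −2αx·e^(−αx²).
Normalization: ∫|φ|² dx = 0.58041.
⟨x⟩ = 0.0000, ⟨x²⟩ = 0.099696 ⇒ Δx = 0.31575.
⟨p⟩ = 0.0000, ⟨p²⟩ = 3.6353 ⇒ Δp = 1.9067.
Δx·Δp = 0.60202.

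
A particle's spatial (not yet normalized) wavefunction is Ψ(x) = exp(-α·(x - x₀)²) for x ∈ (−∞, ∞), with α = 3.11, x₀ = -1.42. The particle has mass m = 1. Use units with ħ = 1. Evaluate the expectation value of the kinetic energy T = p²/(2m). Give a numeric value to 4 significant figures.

T = −(ħ²/2m) d²/dx², so ⟨T⟩ = −(ħ²/2m) ∫ Ψ*·Ψ'' dx / ∫|Ψ|² dx; with m = 1.
Gaussian moments (u = x − x₀): ∫u^(2j)·e^(−2αu²) du = (2j−1)!!/(4α)^j · √(π/(2α)), odd powers integrate to 0; here √(π/(2α)) = 0.71069. Derivatives: d/dx e^(−αu²) = −2αu·e^(−αu²), d²/dx² e^(−αu²) = (4α²u² − 2α)·e^(−αu²).
State is unnormalized: ∫|Ψ|² dx = 0.71069, and ∫Ψ*·(−ħ²/2m · Ψ'') dx = 1.1051, so ⟨T⟩ = 1.1051 / 0.71069.
⟨T⟩ = 1.5550.

1.555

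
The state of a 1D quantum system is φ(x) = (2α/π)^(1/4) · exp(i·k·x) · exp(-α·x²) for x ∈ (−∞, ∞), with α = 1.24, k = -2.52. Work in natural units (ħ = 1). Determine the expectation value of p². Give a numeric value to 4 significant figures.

p² φ = −ħ² d²φ/dx²; ⟨p²⟩ = −ħ² ∫ φ*·φ'' dx.
Gaussian moments: ∫x^(2j)·e^(−2αx²) dx = (2j−1)!!/(4α)^j · √(π/(2α)), odd powers integrate to 0; here √(π/(2α)) = 1.1255. Derivatives: φ′ = (ik − 2αx)·φ, φ″ = ((ik − 2αx)² − 2α)·φ; the odd-in-x pieces drop out.
⟨p²⟩ = 7.5904.

7.590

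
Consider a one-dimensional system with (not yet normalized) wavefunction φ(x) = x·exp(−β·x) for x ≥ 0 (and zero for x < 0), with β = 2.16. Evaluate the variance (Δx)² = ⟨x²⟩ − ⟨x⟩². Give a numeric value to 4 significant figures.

Compute ⟨x⟩ and ⟨x²⟩ separately, then (Δx)² = ⟨x²⟩ − ⟨x⟩².
Every integrand reduces to terms xʲ·e^(−2βx) on [0, ∞); use ∫₀^∞ xʲ·e^(−2βx) dx = j!/(2β)^(j+1).
Normalization: ∫|φ|² dx = 0.024807.
⟨x⟩ = 0.69444 and ⟨x²⟩ = 0.64300.
(Δx)² = 0.64300 − (0.69444)² = 0.16075.

0.1608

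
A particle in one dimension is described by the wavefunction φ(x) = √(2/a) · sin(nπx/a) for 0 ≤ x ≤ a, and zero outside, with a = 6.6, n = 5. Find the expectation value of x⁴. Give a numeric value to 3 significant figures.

⟨x⁴⟩ = ∫ x⁴·|φ|² dx (integrals over the domain).
With sin²θ = (1 − cos2θ)/2 on 0 ≤ x ≤ a: ∫sin²(nπx/a) dx = a/2, ∫x·sin²(nπx/a) dx = a²/4, ∫x²·sin²(nπx/a) dx = a³·(1/6 − 1/(4n²π²)); higher powers xᵏ the same way, integrating xᵏ·cos(2nπx/a) by parts.
⟨x⁴⟩ = 371.85.

372.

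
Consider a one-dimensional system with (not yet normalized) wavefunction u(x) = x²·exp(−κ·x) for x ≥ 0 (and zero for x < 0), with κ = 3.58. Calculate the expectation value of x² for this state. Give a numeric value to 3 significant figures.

⟨x²⟩ = ∫ x²·|u|² dx / ∫|u|² dx (integrals over the domain).
Every integrand reduces to terms xʲ·e^(−2κx) on [0, ∞); use ∫₀^∞ xʲ·e^(−2κx) dx = j!/(2κ)^(j+1).
State is unnormalized: ∫|u|² dx = 0.0012754, and ∫u*·x²·u dx = 0.00074635, so ⟨x²⟩ = 0.00074635 / 0.0012754.
⟨x²⟩ = 0.58519.

0.585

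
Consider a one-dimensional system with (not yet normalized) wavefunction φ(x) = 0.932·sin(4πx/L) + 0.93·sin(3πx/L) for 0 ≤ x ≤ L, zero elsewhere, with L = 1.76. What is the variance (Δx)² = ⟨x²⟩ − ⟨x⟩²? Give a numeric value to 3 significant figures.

0.122

Compute ⟨x⟩ and ⟨x²⟩ separately, then (Δx)² = ⟨x²⟩ − ⟨x⟩².
On 0 ≤ x ≤ L (j ≠ l): ∫sin²(jπx/L) dx = L/2, ∫sin(jπx/L)·sin(lπx/L) dx = 0; diagonal moments ∫x·sin²(jπx/L) dx = L²/4, ∫x²·sin²(jπx/L) dx = L³·(1/6 − 1/(4j²π²)); cross terms ∫x·sin(jπx/L)·sin(lπx/L) dx = 0 for j + l even and −4jlL²/(π²(j² − l²)²) for j + l odd, ∫x²·sin(jπx/L)·sin(lπx/L) dx = (−1)^(j+l)·4jlL³/(π²(j² − l²)²); higher powers the same way via product-to-sum and parts.
Normalization: ∫|φ|² dx = 1.5255.
⟨x⟩ = 0.53063 and ⟨x²⟩ = 0.40403.
(Δx)² = 0.40403 − (0.53063)² = 0.12246.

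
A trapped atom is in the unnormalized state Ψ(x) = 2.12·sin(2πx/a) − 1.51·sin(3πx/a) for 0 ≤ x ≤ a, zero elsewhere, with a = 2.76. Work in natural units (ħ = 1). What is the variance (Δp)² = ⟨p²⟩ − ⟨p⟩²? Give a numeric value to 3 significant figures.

7.36

Compute ⟨p⟩ and ⟨p²⟩ separately; (Δp)² = ⟨p²⟩ − ⟨p⟩².
d²/dx² sin(jπx/a) = −(jπ/a)²·sin(jπx/a); on 0 ≤ x ≤ a, ∫sin²(jπx/a) dx = a/2 and ∫sin(jπx/a)·sin(lπx/a) dx = 0 for j ≠ l, so only diagonal terms survive in ∫|Ψ|² and ∫Ψ·Ψ″; ∫Ψ·Ψ′ dx = [Ψ²/2] between the walls = 0.
Normalization: ∫|Ψ|² dx = 9.3488.
⟨p⟩ = 0.0000 and ⟨p²⟩ = 7.3629.
(Δp)² = 7.3629 − (0.0000)² = 7.3629.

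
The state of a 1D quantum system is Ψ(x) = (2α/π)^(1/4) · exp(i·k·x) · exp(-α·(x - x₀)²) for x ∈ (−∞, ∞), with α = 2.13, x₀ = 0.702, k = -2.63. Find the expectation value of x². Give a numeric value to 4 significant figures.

⟨x²⟩ = ∫ x²·|Ψ|² dx (integrals over the domain).
Gaussian moments (u = x − x₀): ∫u^(2j)·e^(−2αu²) du = (2j−1)!!/(4α)^j · √(π/(2α)), odd powers integrate to 0; here √(π/(2α)) = 0.85876.
⟨x²⟩ = 0.61017.

0.6102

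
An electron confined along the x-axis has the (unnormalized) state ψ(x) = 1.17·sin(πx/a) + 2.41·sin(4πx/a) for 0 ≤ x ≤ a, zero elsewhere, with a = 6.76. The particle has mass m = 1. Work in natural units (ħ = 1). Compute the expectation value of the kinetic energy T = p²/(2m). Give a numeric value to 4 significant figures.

1.419

T = −(ħ²/2m) d²/dx², so ⟨T⟩ = −(ħ²/2m) ∫ ψ*·ψ'' dx / ∫|ψ|² dx; with m = 1.
d²/dx² sin(jπx/a) = −(jπ/a)²·sin(jπx/a); on 0 ≤ x ≤ a, ∫sin²(jπx/a) dx = a/2 and ∫sin(jπx/a)·sin(lπx/a) dx = 0 for j ≠ l, so only diagonal terms survive in ∫|ψ|² and ∫ψ·ψ″; ∫ψ·ψ′ dx = [ψ²/2] between the walls = 0.
State is unnormalized: ∫|ψ|² dx = 24.258, and ∫ψ*·(−ħ²/2m · ψ'') dx = 34.419, so ⟨T⟩ = 34.419 / 24.258.
⟨T⟩ = 1.4189.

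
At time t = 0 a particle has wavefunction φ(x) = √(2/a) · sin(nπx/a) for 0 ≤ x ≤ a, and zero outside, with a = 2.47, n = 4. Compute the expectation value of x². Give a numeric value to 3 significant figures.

2.01

⟨x²⟩ = ∫ x²·|φ|² dx (integrals over the domain).
With sin²θ = (1 − cos2θ)/2 on 0 ≤ x ≤ a: ∫sin²(nπx/a) dx = a/2, ∫x·sin²(nπx/a) dx = a²/4, ∫x²·sin²(nπx/a) dx = a³·(1/6 − 1/(4n²π²)); higher powers xᵏ the same way, integrating xᵏ·cos(2nπx/a) by parts.
⟨x²⟩ = 2.0143.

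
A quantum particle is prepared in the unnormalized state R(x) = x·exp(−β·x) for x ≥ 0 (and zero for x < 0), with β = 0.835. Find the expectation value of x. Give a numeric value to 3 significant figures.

1.80

⟨x⟩ = ∫ x·|R|² dx / ∫|R|² dx (integrals over the domain).
Every integrand reduces to terms xʲ·e^(−2βx) on [0, ∞); use ∫₀^∞ xʲ·e^(−2βx) dx = j!/(2β)^(j+1).
State is unnormalized: ∫|R|² dx = 0.42942, and ∫R*·x·R dx = 0.77141, so ⟨x⟩ = 0.77141 / 0.42942.
⟨x⟩ = 1.7964.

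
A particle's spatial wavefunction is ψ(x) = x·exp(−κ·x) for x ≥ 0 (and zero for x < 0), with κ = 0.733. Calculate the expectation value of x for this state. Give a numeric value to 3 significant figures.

2.05

⟨x⟩ = ∫ x·|ψ|² dx / ∫|ψ|² dx (integrals over the domain).
Every integrand reduces to terms xʲ·e^(−2κx) on [0, ∞); use ∫₀^∞ xʲ·e^(−2κx) dx = j!/(2κ)^(j+1).
State is unnormalized: ∫|ψ|² dx = 0.63479, and ∫ψ*·x·ψ dx = 1.2990, so ⟨x⟩ = 1.2990 / 0.63479.
⟨x⟩ = 2.0464.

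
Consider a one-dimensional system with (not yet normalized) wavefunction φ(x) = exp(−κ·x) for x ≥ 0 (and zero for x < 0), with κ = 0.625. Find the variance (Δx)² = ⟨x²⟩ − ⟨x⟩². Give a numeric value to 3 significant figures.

0.640

Compute ⟨x⟩ and ⟨x²⟩ separately, then (Δx)² = ⟨x²⟩ − ⟨x⟩².
Every integrand reduces to terms xʲ·e^(−2κx) on [0, ∞); use ∫₀^∞ xʲ·e^(−2κx) dx = j!/(2κ)^(j+1).
Normalization: ∫|φ|² dx = 0.80000.
⟨x⟩ = 0.80000 and ⟨x²⟩ = 1.2800.
(Δx)² = 1.2800 − (0.80000)² = 0.64000.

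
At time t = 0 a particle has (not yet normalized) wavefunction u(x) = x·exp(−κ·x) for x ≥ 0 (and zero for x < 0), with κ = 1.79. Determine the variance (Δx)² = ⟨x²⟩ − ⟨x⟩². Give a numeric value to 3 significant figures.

Compute ⟨x⟩ and ⟨x²⟩ separately, then (Δx)² = ⟨x²⟩ − ⟨x⟩².
Every integrand reduces to terms xʲ·e^(−2κx) on [0, ∞); use ∫₀^∞ xʲ·e^(−2κx) dx = j!/(2κ)^(j+1).
Normalization: ∫|u|² dx = 0.043589.
⟨x⟩ = 0.83799 and ⟨x²⟩ = 0.93630.
(Δx)² = 0.93630 − (0.83799)² = 0.23408.

0.234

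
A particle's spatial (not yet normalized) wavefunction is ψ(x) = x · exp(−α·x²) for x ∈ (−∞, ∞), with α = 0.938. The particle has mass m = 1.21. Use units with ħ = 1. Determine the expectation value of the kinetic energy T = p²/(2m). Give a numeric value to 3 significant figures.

1.16

T = −(ħ²/2m) d²/dx², so ⟨T⟩ = −(ħ²/2m) ∫ ψ*·ψ'' dx / ∫|ψ|² dx; with m = 1.21.
Expand each integrand as polynomial × e^(−2αx²) and use ∫x^(2j)·e^(−2αx²) dx = (2j−1)!!/(4α)^j · √(π/(2α)), odd powers → 0; here √(π/(2α)) = 1.2941. Differentiate with the product rule, d/dx e^(−αx²) = −2αx·e^(−αx²).
State is unnormalized: ∫|ψ|² dx = 0.34490, and ∫ψ*·(−ħ²/2m · ψ'') dx = 0.40106, so ⟨T⟩ = 0.40106 / 0.34490.
⟨T⟩ = 1.1628.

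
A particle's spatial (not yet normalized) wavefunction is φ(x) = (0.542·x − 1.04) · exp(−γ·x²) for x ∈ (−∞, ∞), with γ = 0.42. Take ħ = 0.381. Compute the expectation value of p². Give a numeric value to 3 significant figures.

0.0779

p² φ = −ħ² d²φ/dx²; ⟨p²⟩ = −ħ² ∫ φ*·φ'' dx / ∫|φ|² dx.
Expand each integrand as polynomial × e^(−2γx²) and use ∫x^(2j)·e^(−2γx²) dx = (2j−1)!!/(4γ)^j · √(π/(2γ)), odd powers → 0; here √(π/(2γ)) = 1.9339. Differentiate with the product rule, d/dx e^(−γx²) = −2γx·e^(−γx²).
State is unnormalized: ∫|φ|² dx = 2.4299, and ∫φ*·(−ħ² φ'') dx = 0.18938, so ⟨p²⟩ = 0.18938 / 2.4299.
⟨p²⟩ = 0.077937.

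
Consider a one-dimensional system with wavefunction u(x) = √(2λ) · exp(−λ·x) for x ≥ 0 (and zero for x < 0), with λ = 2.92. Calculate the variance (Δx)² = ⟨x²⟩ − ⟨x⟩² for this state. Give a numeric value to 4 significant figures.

0.02932

Compute ⟨x⟩ and ⟨x²⟩ separately, then (Δx)² = ⟨x²⟩ − ⟨x⟩².
Every integrand reduces to terms xʲ·e^(−2λx) on [0, ∞); use ∫₀^∞ xʲ·e^(−2λx) dx = j!/(2λ)^(j+1).
⟨x⟩ = 0.17123 and ⟨x²⟩ = 0.058641.
(Δx)² = 0.058641 − (0.17123)² = 0.029321.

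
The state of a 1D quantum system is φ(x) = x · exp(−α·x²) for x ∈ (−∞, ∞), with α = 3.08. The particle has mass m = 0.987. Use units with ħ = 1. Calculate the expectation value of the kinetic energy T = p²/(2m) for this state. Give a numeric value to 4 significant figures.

4.681

T = −(ħ²/2m) d²/dx², so ⟨T⟩ = −(ħ²/2m) ∫ φ*·φ'' dx / ∫|φ|² dx; with m = 0.987.
Expand each integrand as polynomial × e^(−2αx²) and use ∫x^(2j)·e^(−2αx²) dx = (2j−1)!!/(4α)^j · √(π/(2α)), odd powers → 0; here √(π/(2α)) = 0.71414. Differentiate with the product rule, d/dx e^(−αx²) = −2αx·e^(−αx²).
State is unnormalized: ∫|φ|² dx = 0.057966, and ∫φ*·(−ħ²/2m · φ'') dx = 0.27133, so ⟨T⟩ = 0.27133 / 0.057966.
⟨T⟩ = 4.6809.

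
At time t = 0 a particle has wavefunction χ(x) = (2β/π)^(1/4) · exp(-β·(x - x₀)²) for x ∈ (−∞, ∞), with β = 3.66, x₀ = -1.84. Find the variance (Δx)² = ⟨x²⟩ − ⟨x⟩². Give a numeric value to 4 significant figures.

Compute ⟨x⟩ and ⟨x²⟩ separately, then (Δx)² = ⟨x²⟩ − ⟨x⟩².
Gaussian moments (u = x − x₀): ∫u^(2j)·e^(−2βu²) du = (2j−1)!!/(4β)^j · √(π/(2β)), odd powers integrate to 0; here √(π/(2β)) = 0.65512.
⟨x⟩ = -1.8400 and ⟨x²⟩ = 3.4539.
(Δx)² = 3.4539 − (-1.8400)² = 0.068306.

0.06831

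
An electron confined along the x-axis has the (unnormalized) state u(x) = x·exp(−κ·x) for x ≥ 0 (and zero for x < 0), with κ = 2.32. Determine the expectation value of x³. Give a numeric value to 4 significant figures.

⟨x³⟩ = ∫ x³·|u|² dx / ∫|u|² dx (integrals over the domain).
Every integrand reduces to terms xʲ·e^(−2κx) on [0, ∞); use ∫₀^∞ xʲ·e^(−2κx) dx = j!/(2κ)^(j+1).
State is unnormalized: ∫|u|² dx = 0.020021, and ∫u*·x³·u dx = 0.012025, so ⟨x³⟩ = 0.012025 / 0.020021.
⟨x³⟩ = 0.60062.

0.6006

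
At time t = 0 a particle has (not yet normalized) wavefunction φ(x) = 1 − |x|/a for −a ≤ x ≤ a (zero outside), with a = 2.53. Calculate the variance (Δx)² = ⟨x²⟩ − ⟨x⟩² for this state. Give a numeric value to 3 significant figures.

Compute ⟨x⟩ and ⟨x²⟩ separately, then (Δx)² = ⟨x²⟩ − ⟨x⟩².
φ is even, so ∫ over [−a, a] = 2∫₀ᵃ with φ = 1 − x/a there: ∫₀ᵃ (1 − x/a)² dx = a/3, ∫₀ᵃ x²(1 − x/a)² dx = a³/30, ∫₀ᵃ x⁴(1 − x/a)² dx = a⁵/105.
Normalization: ∫|φ|² dx = 1.6867.
⟨x⟩ = 0.0000 and ⟨x²⟩ = 0.64009.
(Δx)² = 0.64009 − (0.0000)² = 0.64009.

0.640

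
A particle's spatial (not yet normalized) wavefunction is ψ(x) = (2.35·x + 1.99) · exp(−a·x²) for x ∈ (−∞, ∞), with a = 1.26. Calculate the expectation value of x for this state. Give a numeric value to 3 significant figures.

0.367

⟨x⟩ = ∫ x·|ψ|² dx / ∫|ψ|² dx (integrals over the domain).
Expand each integrand as polynomial × e^(−2ax²) and use ∫x^(2j)·e^(−2ax²) dx = (2j−1)!!/(4a)^j · √(π/(2a)), odd powers → 0; here √(π/(2a)) = 1.1165.
State is unnormalized: ∫|ψ|² dx = 5.6450, and ∫ψ*·x·ψ dx = 2.0720, so ⟨x⟩ = 2.0720 / 5.6450.
⟨x⟩ = 0.36705.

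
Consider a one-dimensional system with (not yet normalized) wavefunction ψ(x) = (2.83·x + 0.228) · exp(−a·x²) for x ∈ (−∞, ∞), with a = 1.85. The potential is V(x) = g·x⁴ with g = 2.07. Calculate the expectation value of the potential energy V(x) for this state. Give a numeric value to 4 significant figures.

⟨V⟩ = ∫ V(x)·|ψ|² dx / ∫|ψ|² dx.
Expand each integrand as polynomial × e^(−2ax²) and use ∫x^(2j)·e^(−2ax²) dx = (2j−1)!!/(4a)^j · √(π/(2a)), odd powers → 0; here √(π/(2a)) = 0.92145.
State is unnormalized: ∫|ψ|² dx = 1.0452, and ∫ψ*·V(x)·ψ dx = 0.57091, so ⟨V⟩ = 0.57091 / 1.0452.
⟨V⟩ = 0.54623.

0.5462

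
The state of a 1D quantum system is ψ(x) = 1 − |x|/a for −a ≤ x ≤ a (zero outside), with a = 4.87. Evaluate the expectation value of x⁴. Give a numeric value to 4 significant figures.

16.07

⟨x⁴⟩ = ∫ x⁴·|ψ|² dx / ∫|ψ|² dx (integrals over the domain).
ψ is even, so ∫ over [−a, a] = 2∫₀ᵃ with ψ = 1 − x/a there: ∫₀ᵃ (1 − x/a)² dx = a/3, ∫₀ᵃ x²(1 − x/a)² dx = a³/30, ∫₀ᵃ x⁴(1 − x/a)² dx = a⁵/105.
State is unnormalized: ∫|ψ|² dx = 3.2467, and ∫ψ*·x⁴·ψ dx = 52.178, so ⟨x⁴⟩ = 52.178 / 3.2467.
⟨x⁴⟩ = 16.071.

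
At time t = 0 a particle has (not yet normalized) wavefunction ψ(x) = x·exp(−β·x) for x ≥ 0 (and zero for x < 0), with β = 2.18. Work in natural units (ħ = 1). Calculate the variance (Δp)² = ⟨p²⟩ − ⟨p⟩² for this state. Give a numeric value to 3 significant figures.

4.75

Compute ⟨p⟩ and ⟨p²⟩ separately; (Δp)² = ⟨p²⟩ − ⟨p⟩².
Differentiate x·exp(−β·x) with the product rule; every integrand then reduces to terms xʲ·e^(−2βx) on [0, ∞), with ∫₀^∞ xʲ·e^(−2βx) dx = j!/(2β)^(j+1).
Normalization: ∫|ψ|² dx = 0.024131.
⟨p⟩ = 0.0000 and ⟨p²⟩ = 4.7524.
(Δp)² = 4.7524 − (0.0000)² = 4.7524.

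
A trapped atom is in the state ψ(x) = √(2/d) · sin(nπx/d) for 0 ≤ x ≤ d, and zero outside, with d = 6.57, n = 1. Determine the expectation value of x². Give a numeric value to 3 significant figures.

⟨x²⟩ = ∫ x²·|ψ|² dx (integrals over the domain).
With sin²θ = (1 − cos2θ)/2 on 0 ≤ x ≤ d: ∫sin²(nπx/d) dx = d/2, ∫x·sin²(nπx/d) dx = d²/4, ∫x²·sin²(nπx/d) dx = d³·(1/6 − 1/(4n²π²)); higher powers xᵏ the same way, integrating xᵏ·cos(2nπx/d) by parts.
⟨x²⟩ = 12.202.

12.2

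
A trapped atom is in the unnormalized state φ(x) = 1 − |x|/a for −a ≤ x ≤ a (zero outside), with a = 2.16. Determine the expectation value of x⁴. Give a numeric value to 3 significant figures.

⟨x⁴⟩ = ∫ x⁴·|φ|² dx / ∫|φ|² dx (integrals over the domain).
φ is even, so ∫ over [−a, a] = 2∫₀ᵃ with φ = 1 − x/a there: ∫₀ᵃ (1 − x/a)² dx = a/3, ∫₀ᵃ x²(1 − x/a)² dx = a³/30, ∫₀ᵃ x⁴(1 − x/a)² dx = a⁵/105.
State is unnormalized: ∫|φ|² dx = 1.4400, and ∫φ*·x⁴·φ dx = 0.89559, so ⟨x⁴⟩ = 0.89559 / 1.4400.
⟨x⁴⟩ = 0.62194.

0.622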